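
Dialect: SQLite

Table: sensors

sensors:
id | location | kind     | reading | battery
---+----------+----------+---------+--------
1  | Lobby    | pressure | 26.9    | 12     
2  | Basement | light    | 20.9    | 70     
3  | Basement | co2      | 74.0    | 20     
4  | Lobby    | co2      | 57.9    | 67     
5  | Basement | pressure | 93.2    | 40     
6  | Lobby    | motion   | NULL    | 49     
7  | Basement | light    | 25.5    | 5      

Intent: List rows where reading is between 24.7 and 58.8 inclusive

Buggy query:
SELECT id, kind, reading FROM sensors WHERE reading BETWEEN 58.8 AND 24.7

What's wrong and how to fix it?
Bug: BETWEEN expects the lower bound first; with 58.8 AND 24.7 the range is empty

Fix: Write BETWEEN 24.7 AND 58.8

Corrected query:
SELECT id, kind, reading FROM sensors WHERE reading BETWEEN 24.7 AND 58.8

Result:
id | kind     | reading
---+----------+--------
1  | pressure | 26.9   
4  | co2      | 57.9   
7  | light    | 25.5   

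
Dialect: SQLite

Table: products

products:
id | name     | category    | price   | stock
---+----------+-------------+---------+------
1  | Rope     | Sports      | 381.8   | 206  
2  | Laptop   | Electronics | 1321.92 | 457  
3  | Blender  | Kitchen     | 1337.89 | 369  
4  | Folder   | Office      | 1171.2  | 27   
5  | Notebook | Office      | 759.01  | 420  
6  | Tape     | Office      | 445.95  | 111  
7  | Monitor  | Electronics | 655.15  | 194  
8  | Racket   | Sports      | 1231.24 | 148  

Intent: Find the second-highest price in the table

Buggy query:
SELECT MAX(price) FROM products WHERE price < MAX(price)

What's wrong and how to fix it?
Bug: The inner MAX is an aggregate inside WHERE, which is not allowed

Fix: Put the inner MAX in a scalar subquery

Corrected query:
SELECT MAX(price) FROM products WHERE price < (SELECT MAX(price) FROM products)

Result:
MAX(price)
----------
1321.92   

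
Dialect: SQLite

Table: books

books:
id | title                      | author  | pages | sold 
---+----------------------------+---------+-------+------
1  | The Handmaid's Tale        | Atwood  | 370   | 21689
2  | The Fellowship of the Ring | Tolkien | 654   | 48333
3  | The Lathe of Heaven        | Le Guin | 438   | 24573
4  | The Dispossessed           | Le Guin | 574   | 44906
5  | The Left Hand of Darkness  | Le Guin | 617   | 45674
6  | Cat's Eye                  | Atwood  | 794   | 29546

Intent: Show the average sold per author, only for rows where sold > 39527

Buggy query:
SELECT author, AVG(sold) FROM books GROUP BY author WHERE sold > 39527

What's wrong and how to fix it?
Bug: Row-level WHERE must come before GROUP BY in the clause order

Fix: Move the WHERE clause before GROUP BY

Corrected query:
SELECT author, AVG(sold) FROM books WHERE sold > 39527 GROUP BY author

Result:
author  | AVG(sold)
--------+----------
Le Guin | 45290    
Tolkien | 48333    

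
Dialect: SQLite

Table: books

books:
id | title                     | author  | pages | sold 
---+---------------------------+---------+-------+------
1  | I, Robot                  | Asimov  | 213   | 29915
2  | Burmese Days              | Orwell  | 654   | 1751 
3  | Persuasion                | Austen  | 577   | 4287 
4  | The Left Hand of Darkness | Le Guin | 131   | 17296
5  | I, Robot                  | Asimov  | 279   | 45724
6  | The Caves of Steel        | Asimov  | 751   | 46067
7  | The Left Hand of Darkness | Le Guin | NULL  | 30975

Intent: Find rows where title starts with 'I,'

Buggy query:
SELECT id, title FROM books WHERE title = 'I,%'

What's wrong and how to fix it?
Bug: Wildcards only work with LIKE; '=' treats '%' as a literal character

Fix: Use LIKE for wildcard pattern matching

Corrected query:
SELECT id, title FROM books WHERE title LIKE 'I,%'

Result:
id | title   
---+---------
1  | I, Robot
5  | I, Robot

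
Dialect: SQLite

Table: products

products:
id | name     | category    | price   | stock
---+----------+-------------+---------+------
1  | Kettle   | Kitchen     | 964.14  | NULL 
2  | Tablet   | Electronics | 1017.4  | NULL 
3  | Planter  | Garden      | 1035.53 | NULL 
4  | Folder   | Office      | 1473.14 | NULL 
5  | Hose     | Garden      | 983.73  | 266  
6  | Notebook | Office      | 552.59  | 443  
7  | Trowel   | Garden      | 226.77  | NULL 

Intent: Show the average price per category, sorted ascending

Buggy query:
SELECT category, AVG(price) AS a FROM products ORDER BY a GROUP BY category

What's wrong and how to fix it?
Bug: GROUP BY must precede ORDER BY

Fix: Reorder: SELECT … FROM … GROUP BY … ORDER BY …

Corrected query:
SELECT category, AVG(price) AS a FROM products GROUP BY category ORDER BY a

Result:
category    | a         
------------+-----------
Garden      | 748.676667
Kitchen     | 964.14    
Office      | 1012.865  
Electronics | 1017.4    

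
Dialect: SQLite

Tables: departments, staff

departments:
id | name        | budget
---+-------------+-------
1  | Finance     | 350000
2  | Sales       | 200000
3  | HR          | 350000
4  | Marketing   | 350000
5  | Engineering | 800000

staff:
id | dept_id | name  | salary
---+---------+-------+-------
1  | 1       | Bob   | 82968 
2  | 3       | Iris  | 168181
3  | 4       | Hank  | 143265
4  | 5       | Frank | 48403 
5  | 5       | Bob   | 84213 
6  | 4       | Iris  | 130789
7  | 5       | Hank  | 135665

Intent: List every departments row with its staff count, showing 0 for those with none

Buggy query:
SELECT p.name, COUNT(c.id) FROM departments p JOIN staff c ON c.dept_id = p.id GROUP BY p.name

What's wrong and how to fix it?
Bug: INNER JOIN drops departments rows that have no matching staff rows

Fix: Use LEFT JOIN so parents without children still appear (COUNT(c.id) gives 0)

Corrected query:
SELECT p.name, COUNT(c.id) FROM departments p LEFT JOIN staff c ON c.dept_id = p.id GROUP BY p.name

Result:
name        | COUNT(c.id)
------------+------------
Engineering | 3          
Finance     | 1          
HR          | 1          
Marketing   | 2          
Sales       | 0          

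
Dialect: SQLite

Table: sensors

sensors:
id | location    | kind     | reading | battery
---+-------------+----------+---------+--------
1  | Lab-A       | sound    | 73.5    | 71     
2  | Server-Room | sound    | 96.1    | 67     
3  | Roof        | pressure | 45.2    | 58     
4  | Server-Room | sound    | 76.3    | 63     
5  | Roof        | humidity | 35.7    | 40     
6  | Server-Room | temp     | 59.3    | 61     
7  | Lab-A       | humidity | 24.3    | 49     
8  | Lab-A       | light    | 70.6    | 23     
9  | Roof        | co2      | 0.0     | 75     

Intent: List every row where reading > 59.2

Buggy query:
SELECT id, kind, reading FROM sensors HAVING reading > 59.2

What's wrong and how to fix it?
Bug: This is a non-aggregate query (no GROUP BY, no aggregates), so in SQLite the HAVING clause is invalid here; a row-level condition belongs in WHERE

Fix: Use WHERE for row-level filtering

Corrected query:
SELECT id, kind, reading FROM sensors WHERE reading > 59.2

Result:
id | kind  | reading
---+-------+--------
1  | sound | 73.5   
2  | sound | 96.1   
4  | sound | 76.3   
6  | temp  | 59.3   
8  | light | 70.6   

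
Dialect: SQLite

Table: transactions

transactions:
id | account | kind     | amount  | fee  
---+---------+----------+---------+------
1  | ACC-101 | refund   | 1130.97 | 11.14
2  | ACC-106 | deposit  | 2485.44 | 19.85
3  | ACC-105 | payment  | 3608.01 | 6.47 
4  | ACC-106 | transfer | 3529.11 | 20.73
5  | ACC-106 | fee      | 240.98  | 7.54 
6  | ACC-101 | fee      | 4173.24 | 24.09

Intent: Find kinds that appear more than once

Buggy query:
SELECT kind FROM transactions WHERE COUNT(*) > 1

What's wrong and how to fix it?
Bug: WHERE can't reference COUNT(*); aggregates are computed after WHERE

Fix: GROUP BY kind, then filter groups with HAVING COUNT(*) > 1

Corrected query:
SELECT kind FROM transactions GROUP BY kind HAVING COUNT(*) > 1

Result:
kind
----
fee 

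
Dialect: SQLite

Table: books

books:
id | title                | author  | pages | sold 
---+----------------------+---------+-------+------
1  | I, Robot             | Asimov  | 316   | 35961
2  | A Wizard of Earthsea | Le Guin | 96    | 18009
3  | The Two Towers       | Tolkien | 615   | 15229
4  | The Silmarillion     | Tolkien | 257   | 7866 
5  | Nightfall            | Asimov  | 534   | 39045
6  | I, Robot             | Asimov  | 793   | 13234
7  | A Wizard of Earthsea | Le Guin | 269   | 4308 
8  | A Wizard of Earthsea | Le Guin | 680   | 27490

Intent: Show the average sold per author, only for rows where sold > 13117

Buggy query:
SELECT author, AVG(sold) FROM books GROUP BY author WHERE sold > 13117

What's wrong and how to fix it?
Bug: Row-level WHERE must come before GROUP BY in the clause order

Fix: Place WHERE between FROM and GROUP BY

Corrected query:
SELECT author, AVG(sold) FROM books WHERE sold > 13117 GROUP BY author

Result:
author  | AVG(sold)   
--------+-------------
Asimov  | 29413.333333
Le Guin | 22749.5     
Tolkien | 15229       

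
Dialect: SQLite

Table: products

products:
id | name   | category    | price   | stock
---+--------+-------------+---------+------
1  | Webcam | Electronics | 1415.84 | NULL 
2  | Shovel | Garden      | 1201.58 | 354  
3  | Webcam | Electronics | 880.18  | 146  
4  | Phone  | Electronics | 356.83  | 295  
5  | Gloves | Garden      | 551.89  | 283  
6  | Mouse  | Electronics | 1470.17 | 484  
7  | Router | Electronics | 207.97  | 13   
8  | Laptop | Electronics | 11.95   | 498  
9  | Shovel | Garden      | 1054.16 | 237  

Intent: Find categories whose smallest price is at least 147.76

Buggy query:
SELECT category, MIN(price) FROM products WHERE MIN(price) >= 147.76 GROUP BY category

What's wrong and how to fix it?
Bug: MIN() in WHERE is a misuse of aggregate

Fix: Use HAVING for the per-group MIN condition

Corrected query:
SELECT category, MIN(price) FROM products GROUP BY category HAVING MIN(price) >= 147.76

Result:
category | MIN(price)
---------+-----------
Garden   | 551.89    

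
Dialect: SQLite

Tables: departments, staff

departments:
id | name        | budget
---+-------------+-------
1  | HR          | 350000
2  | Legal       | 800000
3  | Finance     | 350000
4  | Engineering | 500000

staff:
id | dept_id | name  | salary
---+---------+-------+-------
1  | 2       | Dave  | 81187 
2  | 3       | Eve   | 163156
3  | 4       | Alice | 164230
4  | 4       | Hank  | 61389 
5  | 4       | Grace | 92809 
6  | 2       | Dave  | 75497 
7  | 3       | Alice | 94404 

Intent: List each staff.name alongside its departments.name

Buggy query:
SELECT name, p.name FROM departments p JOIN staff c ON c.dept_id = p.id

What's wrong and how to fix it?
Bug: Both tables have a 'name' column; the unqualified reference is ambiguous

Fix: Qualify the column with its table alias (c.name)

Corrected query:
SELECT c.name, p.name FROM departments p JOIN staff c ON c.dept_id = p.id

Result:
name  | name       
------+------------
Dave  | Legal      
Eve   | Finance    
Alice | Engineering
Hank  | Engineering
Grace | Engineering
Dave  | Legal      
Alice | Finance    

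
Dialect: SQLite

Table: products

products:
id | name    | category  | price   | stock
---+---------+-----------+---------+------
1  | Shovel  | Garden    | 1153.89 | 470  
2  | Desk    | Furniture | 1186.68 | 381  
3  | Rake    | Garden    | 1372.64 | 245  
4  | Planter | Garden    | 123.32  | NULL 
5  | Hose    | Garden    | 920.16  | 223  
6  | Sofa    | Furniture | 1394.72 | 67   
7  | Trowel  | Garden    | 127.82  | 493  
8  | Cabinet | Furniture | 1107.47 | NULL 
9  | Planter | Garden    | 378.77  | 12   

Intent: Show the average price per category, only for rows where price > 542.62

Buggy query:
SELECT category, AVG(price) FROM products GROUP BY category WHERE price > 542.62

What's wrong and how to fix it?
Bug: WHERE cannot follow GROUP BY

Fix: Move the WHERE clause before GROUP BY

Corrected query:
SELECT category, AVG(price) FROM products WHERE price > 542.62 GROUP BY category

Result:
category  | AVG(price) 
----------+------------
Furniture | 1229.623333
Garden    | 1148.896667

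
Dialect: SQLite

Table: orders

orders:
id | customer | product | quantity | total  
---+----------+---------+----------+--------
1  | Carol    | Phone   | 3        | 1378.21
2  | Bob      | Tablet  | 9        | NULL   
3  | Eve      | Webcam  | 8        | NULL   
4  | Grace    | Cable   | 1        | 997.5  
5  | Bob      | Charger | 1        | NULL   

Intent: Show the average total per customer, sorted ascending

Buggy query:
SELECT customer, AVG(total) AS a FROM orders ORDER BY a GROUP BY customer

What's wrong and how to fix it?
Bug: ORDER BY appears before GROUP BY; SQL clause order requires GROUP BY first

Fix: Move ORDER BY to the end, after GROUP BY

Corrected query:
SELECT customer, AVG(total) AS a FROM orders GROUP BY customer ORDER BY a

Result:
customer | a      
---------+--------
Bob      | NULL   
Eve      | NULL   
Grace    | 997.5  
Carol    | 1378.21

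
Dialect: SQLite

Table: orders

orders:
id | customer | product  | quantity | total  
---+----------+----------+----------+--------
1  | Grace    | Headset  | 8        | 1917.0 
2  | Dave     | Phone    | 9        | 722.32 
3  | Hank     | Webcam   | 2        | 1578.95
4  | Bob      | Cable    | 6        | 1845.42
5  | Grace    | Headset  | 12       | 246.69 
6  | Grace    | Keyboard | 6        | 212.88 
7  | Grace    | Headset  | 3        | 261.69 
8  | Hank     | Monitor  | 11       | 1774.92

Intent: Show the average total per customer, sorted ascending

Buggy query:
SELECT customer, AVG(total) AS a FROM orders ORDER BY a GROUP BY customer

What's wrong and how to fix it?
Bug: GROUP BY must precede ORDER BY

Fix: Reorder: SELECT … FROM … GROUP BY … ORDER BY …

Corrected query:
SELECT customer, AVG(total) AS a FROM orders GROUP BY customer ORDER BY a

Result:
customer | a       
---------+---------
Grace    | 659.565 
Dave     | 722.32  
Hank     | 1676.935
Bob      | 1845.42 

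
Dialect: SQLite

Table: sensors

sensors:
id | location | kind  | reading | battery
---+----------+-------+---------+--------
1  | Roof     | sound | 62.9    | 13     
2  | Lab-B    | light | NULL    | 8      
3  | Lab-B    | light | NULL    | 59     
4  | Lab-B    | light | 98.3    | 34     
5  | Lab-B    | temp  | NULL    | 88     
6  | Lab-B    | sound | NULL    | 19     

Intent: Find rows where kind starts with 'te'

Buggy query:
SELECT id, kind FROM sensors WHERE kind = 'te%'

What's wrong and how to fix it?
Bug: '=' compares the literal string including the % character; pattern matching needs LIKE

Fix: Replace '=' with LIKE so 'te%' is treated as a pattern

Corrected query:
SELECT id, kind FROM sensors WHERE kind LIKE 'te%'

Result:
id | kind
---+-----
5  | temp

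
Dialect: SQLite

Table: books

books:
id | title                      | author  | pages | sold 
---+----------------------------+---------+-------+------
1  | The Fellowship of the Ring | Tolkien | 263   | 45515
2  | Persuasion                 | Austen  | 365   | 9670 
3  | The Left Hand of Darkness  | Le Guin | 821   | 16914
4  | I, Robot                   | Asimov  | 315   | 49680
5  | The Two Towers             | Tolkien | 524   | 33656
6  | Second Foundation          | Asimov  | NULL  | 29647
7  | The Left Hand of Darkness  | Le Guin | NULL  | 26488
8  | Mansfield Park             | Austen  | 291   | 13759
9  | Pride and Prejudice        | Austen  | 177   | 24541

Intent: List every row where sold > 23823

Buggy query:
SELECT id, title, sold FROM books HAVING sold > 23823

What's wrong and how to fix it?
Bug: This is a non-aggregate query (no GROUP BY, no aggregates), so in SQLite the HAVING clause is invalid here; a row-level condition belongs in WHERE

Fix: Use WHERE for row-level filtering

Corrected query:
SELECT id, title, sold FROM books WHERE sold > 23823

Result:
id | title                      | sold 
---+----------------------------+------
1  | The Fellowship of the Ring | 45515
4  | I, Robot                   | 49680
5  | The Two Towers             | 33656
6  | Second Foundation          | 29647
7  | The Left Hand of Darkness  | 26488
9  | Pride and Prejudice        | 24541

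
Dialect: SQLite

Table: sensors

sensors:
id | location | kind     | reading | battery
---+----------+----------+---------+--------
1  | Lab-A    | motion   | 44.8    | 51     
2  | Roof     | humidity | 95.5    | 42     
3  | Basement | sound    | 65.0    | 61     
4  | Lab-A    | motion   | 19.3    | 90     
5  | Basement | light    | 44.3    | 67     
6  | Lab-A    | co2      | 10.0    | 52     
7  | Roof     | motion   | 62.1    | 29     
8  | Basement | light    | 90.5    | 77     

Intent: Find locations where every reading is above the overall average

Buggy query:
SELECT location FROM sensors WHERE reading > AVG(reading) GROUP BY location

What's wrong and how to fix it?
Bug: WHERE evaluates per row before aggregation, so AVG() is unavailable

Fix: Compute the overall average in a scalar subquery and compare each group's MIN against it in HAVING

Corrected query:
SELECT location FROM sensors GROUP BY location HAVING MIN(reading) > (SELECT AVG(reading) FROM sensors)

Result:
location
--------
Roof    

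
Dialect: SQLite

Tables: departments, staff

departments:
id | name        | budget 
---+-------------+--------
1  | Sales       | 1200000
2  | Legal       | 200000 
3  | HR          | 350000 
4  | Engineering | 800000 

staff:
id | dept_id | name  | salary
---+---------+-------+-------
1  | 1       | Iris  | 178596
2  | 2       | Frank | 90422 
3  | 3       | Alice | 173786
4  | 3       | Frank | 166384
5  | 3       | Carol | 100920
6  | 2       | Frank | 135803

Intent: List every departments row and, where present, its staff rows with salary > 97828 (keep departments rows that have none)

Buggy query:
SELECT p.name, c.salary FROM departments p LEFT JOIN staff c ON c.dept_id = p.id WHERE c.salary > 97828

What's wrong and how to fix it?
Bug: A WHERE condition on the right-hand table after LEFT JOIN drops unmatched parents

Fix: Move the right-table condition into the ON clause so unmatched parents are kept

Corrected query:
SELECT p.name, c.salary FROM departments p LEFT JOIN staff c ON c.dept_id = p.id AND c.salary > 97828

Result:
name        | salary
------------+-------
Sales       | 178596
Legal       | 135803
HR          | 100920
HR          | 166384
HR          | 173786
Engineering | NULL  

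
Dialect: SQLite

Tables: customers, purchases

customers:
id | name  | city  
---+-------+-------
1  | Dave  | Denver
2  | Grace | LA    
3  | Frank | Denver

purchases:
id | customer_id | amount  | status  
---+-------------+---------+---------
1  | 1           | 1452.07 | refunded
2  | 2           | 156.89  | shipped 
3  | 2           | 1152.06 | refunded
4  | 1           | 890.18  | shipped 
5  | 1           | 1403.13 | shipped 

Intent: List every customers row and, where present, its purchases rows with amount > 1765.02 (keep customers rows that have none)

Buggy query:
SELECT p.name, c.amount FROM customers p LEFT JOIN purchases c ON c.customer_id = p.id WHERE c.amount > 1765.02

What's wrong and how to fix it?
Bug: Filtering c.amount in WHERE discards the NULL rows produced by LEFT JOIN, turning it into an inner join

Fix: Put 'c.amount > 1765.02' in the JOIN's ON clause instead of WHERE

Corrected query:
SELECT p.name, c.amount FROM customers p LEFT JOIN purchases c ON c.customer_id = p.id AND c.amount > 1765.02

Result:
name  | amount
------+-------
Dave  | NULL  
Grace | NULL  
Frank | NULL  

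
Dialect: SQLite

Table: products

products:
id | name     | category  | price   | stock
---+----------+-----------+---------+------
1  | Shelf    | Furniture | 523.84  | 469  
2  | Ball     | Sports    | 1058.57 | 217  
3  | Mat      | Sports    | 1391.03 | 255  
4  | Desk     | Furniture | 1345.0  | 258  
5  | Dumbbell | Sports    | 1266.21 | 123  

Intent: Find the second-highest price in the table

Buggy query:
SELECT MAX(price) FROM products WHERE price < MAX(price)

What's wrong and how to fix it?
Bug: The inner MAX is an aggregate inside WHERE, which is not allowed

Fix: Put the inner MAX in a scalar subquery

Corrected query:
SELECT MAX(price) FROM products WHERE price < (SELECT MAX(price) FROM products)

Result:
MAX(price)
----------
1345      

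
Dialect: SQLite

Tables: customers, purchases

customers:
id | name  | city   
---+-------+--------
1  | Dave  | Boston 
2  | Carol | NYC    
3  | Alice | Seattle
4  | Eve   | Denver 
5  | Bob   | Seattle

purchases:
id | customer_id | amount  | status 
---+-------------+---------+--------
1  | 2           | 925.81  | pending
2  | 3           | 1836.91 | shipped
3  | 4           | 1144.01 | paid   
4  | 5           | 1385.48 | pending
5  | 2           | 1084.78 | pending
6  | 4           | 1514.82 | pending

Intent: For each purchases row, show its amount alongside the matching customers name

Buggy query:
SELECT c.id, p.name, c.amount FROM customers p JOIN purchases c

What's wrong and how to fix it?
Bug: Missing join condition: each purchases row is matched to all customers rows instead of just its own

Fix: Specify the join condition linking the foreign key to the parent id

Corrected query:
SELECT c.id, p.name, c.amount FROM customers p JOIN purchases c ON c.customer_id = p.id

Result:
id | name  | amount 
---+-------+--------
1  | Carol | 925.81 
2  | Alice | 1836.91
3  | Eve   | 1144.01
4  | Bob   | 1385.48
5  | Carol | 1084.78
6  | Eve   | 1514.82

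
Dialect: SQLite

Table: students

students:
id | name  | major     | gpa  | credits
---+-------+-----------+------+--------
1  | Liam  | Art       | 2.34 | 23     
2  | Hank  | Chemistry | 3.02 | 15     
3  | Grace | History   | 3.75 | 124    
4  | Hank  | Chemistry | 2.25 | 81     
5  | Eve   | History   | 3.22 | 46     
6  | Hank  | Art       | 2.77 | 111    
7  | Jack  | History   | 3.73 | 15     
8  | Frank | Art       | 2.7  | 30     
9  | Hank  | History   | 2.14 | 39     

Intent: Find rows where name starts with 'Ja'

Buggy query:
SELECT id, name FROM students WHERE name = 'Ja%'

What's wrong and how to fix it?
Bug: '=' compares the literal string including the % character; pattern matching needs LIKE

Fix: Replace '=' with LIKE so 'Ja%' is treated as a pattern

Corrected query:
SELECT id, name FROM students WHERE name LIKE 'Ja%'

Result:
id | name
---+-----
7  | Jack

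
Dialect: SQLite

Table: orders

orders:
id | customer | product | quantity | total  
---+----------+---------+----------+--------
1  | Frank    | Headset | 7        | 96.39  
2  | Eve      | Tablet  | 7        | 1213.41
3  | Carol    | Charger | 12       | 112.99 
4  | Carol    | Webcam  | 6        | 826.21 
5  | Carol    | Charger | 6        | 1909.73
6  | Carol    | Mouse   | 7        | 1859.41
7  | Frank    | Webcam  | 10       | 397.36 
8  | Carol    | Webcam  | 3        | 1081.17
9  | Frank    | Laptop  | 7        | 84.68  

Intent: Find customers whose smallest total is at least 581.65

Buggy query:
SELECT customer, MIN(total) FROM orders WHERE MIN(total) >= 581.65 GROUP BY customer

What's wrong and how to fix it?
Bug: MIN() in WHERE is a misuse of aggregate

Fix: Use HAVING for the per-group MIN condition

Corrected query:
SELECT customer, MIN(total) FROM orders GROUP BY customer HAVING MIN(total) >= 581.65

Result:
customer | MIN(total)
---------+-----------
Eve      | 1213.41   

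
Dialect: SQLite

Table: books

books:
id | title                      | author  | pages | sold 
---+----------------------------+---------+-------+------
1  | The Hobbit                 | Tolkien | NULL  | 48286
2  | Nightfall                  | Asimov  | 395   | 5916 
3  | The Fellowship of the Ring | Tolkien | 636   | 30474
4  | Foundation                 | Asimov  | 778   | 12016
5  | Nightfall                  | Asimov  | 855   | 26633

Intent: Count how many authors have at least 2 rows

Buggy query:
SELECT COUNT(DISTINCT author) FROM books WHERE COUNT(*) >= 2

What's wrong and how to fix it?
Bug: COUNT(*) cannot appear in WHERE; the per-group count doesn't exist yet

Fix: Use a subquery that GROUPs and filters with HAVING, then count its rows

Corrected query:
SELECT COUNT(*) FROM (SELECT author FROM books GROUP BY author HAVING COUNT(*) >= 2)

Result:
COUNT(*)
--------
2       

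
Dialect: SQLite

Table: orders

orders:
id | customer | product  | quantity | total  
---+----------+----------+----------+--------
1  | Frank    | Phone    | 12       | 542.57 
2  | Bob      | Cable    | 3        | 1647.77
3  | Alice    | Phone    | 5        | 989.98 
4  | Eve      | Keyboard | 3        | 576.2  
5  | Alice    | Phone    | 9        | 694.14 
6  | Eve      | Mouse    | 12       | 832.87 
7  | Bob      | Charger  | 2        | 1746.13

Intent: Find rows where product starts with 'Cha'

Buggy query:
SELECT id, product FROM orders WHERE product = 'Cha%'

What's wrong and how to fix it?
Bug: '=' compares the literal string including the % character; pattern matching needs LIKE

Fix: Replace '=' with LIKE so 'Cha%' is treated as a pattern

Corrected query:
SELECT id, product FROM orders WHERE product LIKE 'Cha%'

Result:
id | product
---+--------
7  | Charger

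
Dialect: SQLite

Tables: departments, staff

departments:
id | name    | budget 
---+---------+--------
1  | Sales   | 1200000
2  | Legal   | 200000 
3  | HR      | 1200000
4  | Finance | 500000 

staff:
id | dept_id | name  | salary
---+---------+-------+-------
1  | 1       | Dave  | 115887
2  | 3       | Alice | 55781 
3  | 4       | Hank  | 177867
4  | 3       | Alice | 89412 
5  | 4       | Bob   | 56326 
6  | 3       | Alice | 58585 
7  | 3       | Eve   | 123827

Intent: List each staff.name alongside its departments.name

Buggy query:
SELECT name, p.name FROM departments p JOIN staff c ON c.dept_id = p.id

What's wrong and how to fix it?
Bug: 'name' exists in both joined tables, so the database can't tell which one is meant

Fix: Qualify the column with its table alias (c.name)

Corrected query:
SELECT c.name, p.name FROM departments p JOIN staff c ON c.dept_id = p.id

Result:
name  | name   
------+--------
Dave  | Sales  
Alice | HR     
Hank  | Finance
Alice | HR     
Bob   | Finance
Alice | HR     
Eve   | HR     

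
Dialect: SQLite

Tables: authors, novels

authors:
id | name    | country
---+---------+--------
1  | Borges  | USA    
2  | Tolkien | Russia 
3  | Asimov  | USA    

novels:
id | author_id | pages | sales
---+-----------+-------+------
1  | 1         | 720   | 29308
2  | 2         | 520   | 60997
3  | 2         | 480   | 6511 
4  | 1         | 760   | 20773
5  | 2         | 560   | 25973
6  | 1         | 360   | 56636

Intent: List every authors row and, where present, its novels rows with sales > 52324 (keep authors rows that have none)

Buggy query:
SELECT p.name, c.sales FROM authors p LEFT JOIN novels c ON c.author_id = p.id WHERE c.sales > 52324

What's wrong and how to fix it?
Bug: A WHERE condition on the right-hand table after LEFT JOIN drops unmatched parents

Fix: Move the right-table condition into the ON clause so unmatched parents are kept

Corrected query:
SELECT p.name, c.sales FROM authors p LEFT JOIN novels c ON c.author_id = p.id AND c.sales > 52324

Result:
name    | sales
--------+------
Borges  | 56636
Tolkien | 60997
Asimov  | NULL 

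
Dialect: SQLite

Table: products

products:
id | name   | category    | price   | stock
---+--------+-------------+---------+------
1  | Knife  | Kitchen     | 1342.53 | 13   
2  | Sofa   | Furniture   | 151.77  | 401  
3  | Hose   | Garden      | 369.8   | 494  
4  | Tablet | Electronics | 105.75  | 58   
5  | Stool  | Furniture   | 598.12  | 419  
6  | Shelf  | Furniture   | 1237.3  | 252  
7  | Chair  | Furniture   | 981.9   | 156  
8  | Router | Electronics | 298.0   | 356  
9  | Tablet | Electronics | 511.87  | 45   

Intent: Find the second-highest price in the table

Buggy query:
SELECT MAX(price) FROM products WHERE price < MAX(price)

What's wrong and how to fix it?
Bug: The inner MAX is an aggregate inside WHERE, which is not allowed

Fix: Compute the overall MAX in a subquery, then take MAX of rows below it

Corrected query:
SELECT MAX(price) FROM products WHERE price < (SELECT MAX(price) FROM products)

Result:
MAX(price)
----------
1237.3    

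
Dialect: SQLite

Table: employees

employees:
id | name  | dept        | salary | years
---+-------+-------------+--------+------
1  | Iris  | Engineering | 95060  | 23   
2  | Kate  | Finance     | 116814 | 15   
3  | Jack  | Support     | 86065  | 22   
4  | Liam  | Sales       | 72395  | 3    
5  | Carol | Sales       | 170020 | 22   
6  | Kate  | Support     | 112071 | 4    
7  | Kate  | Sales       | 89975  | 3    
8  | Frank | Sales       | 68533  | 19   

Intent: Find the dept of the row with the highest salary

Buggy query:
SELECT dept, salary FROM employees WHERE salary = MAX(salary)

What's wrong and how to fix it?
Bug: WHERE is evaluated per row; an aggregate over the whole table isn't defined there

Fix: Wrap MAX in a scalar subquery so WHERE compares against a single value

Corrected query:
SELECT dept, salary FROM employees WHERE salary = (SELECT MAX(salary) FROM employees)

Result:
dept  | salary
------+-------
Sales | 170020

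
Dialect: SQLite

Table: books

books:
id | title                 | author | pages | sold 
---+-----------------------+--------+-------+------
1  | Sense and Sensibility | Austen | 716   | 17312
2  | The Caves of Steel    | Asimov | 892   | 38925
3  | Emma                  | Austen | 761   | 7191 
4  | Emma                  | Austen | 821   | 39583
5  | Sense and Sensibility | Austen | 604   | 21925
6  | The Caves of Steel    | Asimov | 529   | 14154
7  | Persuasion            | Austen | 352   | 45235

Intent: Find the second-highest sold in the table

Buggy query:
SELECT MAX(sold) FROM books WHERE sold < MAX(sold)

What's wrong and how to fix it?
Bug: The inner MAX is an aggregate inside WHERE, which is not allowed

Fix: Compute the overall MAX in a subquery, then take MAX of rows below it

Corrected query:
SELECT MAX(sold) FROM books WHERE sold < (SELECT MAX(sold) FROM books)

Result:
MAX(sold)
---------
39583    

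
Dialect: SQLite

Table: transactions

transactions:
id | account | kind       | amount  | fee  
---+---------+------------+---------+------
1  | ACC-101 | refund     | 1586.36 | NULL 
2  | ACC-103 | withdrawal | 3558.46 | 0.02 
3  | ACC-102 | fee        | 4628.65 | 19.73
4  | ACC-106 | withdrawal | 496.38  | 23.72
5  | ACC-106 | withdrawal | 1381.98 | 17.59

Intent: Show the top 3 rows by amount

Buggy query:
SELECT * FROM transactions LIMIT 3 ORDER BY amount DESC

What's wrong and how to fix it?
Bug: LIMIT must come after ORDER BY

Fix: Swap the clauses: ORDER BY first, then LIMIT

Corrected query:
SELECT * FROM transactions ORDER BY amount DESC LIMIT 3

Result:
id | account | kind       | amount  | fee  
---+---------+------------+---------+------
3  | ACC-102 | fee        | 4628.65 | 19.73
2  | ACC-103 | withdrawal | 3558.46 | 0.02 
1  | ACC-101 | refund     | 1586.36 | NULL 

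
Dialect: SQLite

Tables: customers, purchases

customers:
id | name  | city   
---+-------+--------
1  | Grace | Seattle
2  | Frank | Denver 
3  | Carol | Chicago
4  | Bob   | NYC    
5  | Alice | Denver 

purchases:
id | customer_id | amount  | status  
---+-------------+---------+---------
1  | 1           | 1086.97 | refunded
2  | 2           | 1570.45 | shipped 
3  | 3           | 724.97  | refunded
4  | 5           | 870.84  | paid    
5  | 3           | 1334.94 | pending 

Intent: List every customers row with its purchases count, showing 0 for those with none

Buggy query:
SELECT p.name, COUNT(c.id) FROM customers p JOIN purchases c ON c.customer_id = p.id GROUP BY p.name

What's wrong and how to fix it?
Bug: An inner join excludes parents with zero children

Fix: Use LEFT JOIN so parents without children still appear (COUNT(c.id) gives 0)

Corrected query:
SELECT p.name, COUNT(c.id) FROM customers p LEFT JOIN purchases c ON c.customer_id = p.id GROUP BY p.name

Result:
name  | COUNT(c.id)
------+------------
Alice | 1          
Bob   | 0          
Carol | 2          
Frank | 1          
Grace | 1          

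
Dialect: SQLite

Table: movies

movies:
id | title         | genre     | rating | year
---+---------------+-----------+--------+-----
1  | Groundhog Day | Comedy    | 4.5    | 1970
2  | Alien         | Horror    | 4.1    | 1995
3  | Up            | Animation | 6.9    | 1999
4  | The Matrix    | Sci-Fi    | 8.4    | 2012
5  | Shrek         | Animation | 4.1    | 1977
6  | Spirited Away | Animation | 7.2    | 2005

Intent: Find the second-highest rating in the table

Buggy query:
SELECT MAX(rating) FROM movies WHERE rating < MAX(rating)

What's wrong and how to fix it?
Bug: MAX(rating) on the right of the comparison is an aggregate-in-WHERE error

Fix: Put the inner MAX in a scalar subquery

Corrected query:
SELECT MAX(rating) FROM movies WHERE rating < (SELECT MAX(rating) FROM movies)

Result:
MAX(rating)
-----------
7.2        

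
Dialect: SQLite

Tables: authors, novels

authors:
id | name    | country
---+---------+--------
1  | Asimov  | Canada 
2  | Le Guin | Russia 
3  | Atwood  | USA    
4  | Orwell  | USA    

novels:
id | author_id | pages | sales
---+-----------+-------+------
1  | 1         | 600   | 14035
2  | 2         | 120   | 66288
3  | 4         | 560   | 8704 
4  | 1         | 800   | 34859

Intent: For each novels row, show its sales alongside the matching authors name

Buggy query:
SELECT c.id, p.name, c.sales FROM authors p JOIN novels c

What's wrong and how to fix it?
Bug: JOIN with no ON clause produces a cartesian product; every novels row pairs with every authors row

Fix: Add ON c.author_id = p.id to the JOIN

Corrected query:
SELECT c.id, p.name, c.sales FROM authors p JOIN novels c ON c.author_id = p.id

Result:
id | name    | sales
---+---------+------
1  | Asimov  | 14035
2  | Le Guin | 66288
3  | Orwell  | 8704 
4  | Asimov  | 34859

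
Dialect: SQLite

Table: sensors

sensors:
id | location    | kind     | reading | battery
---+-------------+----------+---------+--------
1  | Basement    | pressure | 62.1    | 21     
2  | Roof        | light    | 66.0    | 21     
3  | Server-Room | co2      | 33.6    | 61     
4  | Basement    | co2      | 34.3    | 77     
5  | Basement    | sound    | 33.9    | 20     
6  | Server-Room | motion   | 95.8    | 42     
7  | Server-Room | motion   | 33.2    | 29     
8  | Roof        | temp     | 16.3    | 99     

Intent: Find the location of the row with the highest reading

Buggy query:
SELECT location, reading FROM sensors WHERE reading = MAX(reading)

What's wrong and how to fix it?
Bug: WHERE is evaluated per row; an aggregate over the whole table isn't defined there

Fix: Wrap MAX in a scalar subquery so WHERE compares against a single value

Corrected query:
SELECT location, reading FROM sensors WHERE reading = (SELECT MAX(reading) FROM sensors)

Result:
location    | reading
------------+--------
Server-Room | 95.8   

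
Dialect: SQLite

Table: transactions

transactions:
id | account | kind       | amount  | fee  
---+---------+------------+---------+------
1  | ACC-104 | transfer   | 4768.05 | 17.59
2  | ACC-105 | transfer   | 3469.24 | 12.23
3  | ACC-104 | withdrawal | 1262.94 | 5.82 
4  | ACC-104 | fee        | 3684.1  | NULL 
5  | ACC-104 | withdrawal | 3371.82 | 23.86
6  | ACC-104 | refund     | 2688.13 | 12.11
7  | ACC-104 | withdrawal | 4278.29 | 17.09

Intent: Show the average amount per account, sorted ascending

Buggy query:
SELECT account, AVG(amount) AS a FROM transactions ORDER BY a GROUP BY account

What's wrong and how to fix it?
Bug: GROUP BY must precede ORDER BY

Fix: Move ORDER BY to the end, after GROUP BY

Corrected query:
SELECT account, AVG(amount) AS a FROM transactions GROUP BY account ORDER BY a

Result:
account | a          
--------+------------
ACC-104 | 3342.221667
ACC-105 | 3469.24    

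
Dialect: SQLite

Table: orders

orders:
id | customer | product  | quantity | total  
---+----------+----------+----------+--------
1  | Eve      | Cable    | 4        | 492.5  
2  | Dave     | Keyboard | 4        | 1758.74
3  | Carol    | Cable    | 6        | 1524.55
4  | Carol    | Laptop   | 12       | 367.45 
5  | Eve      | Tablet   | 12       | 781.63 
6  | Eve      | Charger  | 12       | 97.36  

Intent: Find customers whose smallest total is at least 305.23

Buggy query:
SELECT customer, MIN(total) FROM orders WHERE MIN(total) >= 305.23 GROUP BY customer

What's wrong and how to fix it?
Bug: MIN() in WHERE is a misuse of aggregate

Fix: Use HAVING for the per-group MIN condition

Corrected query:
SELECT customer, MIN(total) FROM orders GROUP BY customer HAVING MIN(total) >= 305.23

Result:
customer | MIN(total)
---------+-----------
Carol    | 367.45    
Dave     | 1758.74   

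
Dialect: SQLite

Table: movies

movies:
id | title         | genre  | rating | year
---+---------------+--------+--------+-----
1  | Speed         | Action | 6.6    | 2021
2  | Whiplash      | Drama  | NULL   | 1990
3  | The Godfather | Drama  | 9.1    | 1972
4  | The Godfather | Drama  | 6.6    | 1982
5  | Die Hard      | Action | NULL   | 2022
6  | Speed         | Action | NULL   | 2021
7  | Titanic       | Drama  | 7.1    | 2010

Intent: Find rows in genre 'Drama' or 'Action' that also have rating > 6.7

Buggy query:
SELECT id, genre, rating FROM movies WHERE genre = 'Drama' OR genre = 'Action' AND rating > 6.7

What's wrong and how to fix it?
Bug: AND binds tighter than OR, so this parses as genre = 'Drama' OR (genre = 'Action' AND rating > 6.7)

Fix: Add parentheses around the OR so the AND applies to both alternatives

Corrected query:
SELECT id, genre, rating FROM movies WHERE (genre = 'Drama' OR genre = 'Action') AND rating > 6.7

Result:
id | genre | rating
---+-------+-------
3  | Drama | 9.1   
7  | Drama | 7.1   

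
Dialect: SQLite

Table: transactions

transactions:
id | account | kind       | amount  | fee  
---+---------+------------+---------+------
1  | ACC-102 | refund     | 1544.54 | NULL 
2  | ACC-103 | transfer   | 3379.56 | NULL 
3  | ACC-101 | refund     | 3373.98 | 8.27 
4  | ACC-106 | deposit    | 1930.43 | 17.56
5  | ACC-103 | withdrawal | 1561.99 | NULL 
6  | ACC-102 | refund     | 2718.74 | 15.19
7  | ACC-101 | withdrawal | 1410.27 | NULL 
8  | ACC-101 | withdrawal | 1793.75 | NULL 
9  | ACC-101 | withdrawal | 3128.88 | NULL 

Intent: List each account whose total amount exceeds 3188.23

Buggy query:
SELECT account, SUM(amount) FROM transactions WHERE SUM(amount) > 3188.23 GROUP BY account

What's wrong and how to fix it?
Bug: Aggregate functions cannot appear in a WHERE clause

Fix: Use HAVING (which filters groups after aggregation) instead of WHERE

Corrected query:
SELECT account, SUM(amount) FROM transactions GROUP BY account HAVING SUM(amount) > 3188.23

Result:
account | SUM(amount)
--------+------------
ACC-101 | 9706.88    
ACC-102 | 4263.28    
ACC-103 | 4941.55    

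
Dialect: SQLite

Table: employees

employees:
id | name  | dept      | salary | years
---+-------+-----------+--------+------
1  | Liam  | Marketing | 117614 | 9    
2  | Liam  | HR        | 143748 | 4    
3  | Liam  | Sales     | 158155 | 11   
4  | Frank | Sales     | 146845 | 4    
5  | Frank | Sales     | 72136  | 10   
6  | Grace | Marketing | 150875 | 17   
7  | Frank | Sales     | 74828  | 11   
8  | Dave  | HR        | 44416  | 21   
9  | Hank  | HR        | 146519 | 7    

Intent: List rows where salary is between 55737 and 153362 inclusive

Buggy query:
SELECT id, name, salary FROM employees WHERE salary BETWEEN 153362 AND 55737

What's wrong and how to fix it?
Bug: BETWEEN expects the lower bound first; with 153362 AND 55737 the range is empty

Fix: Write BETWEEN 55737 AND 153362

Corrected query:
SELECT id, name, salary FROM employees WHERE salary BETWEEN 55737 AND 153362

Result:
id | name  | salary
---+-------+-------
1  | Liam  | 117614
2  | Liam  | 143748
4  | Frank | 146845
5  | Frank | 72136 
6  | Grace | 150875
7  | Frank | 74828 
9  | Hank  | 146519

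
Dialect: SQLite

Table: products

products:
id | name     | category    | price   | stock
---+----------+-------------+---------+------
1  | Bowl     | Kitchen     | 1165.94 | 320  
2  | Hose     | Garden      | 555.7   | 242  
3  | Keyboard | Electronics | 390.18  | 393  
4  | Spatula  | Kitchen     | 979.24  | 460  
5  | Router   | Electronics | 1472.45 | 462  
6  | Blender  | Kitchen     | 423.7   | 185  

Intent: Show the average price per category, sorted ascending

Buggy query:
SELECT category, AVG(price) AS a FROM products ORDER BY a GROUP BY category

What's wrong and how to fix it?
Bug: ORDER BY appears before GROUP BY; SQL clause order requires GROUP BY first

Fix: Reorder: SELECT … FROM … GROUP BY … ORDER BY …

Corrected query:
SELECT category, AVG(price) AS a FROM products GROUP BY category ORDER BY a

Result:
category    | a         
------------+-----------
Garden      | 555.7     
Kitchen     | 856.293333
Electronics | 931.315   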